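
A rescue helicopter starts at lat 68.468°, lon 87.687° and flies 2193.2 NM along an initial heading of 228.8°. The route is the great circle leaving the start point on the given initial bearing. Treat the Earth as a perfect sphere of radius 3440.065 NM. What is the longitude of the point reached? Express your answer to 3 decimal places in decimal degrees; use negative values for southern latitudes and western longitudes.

longitude 53.512°

δ = 2193.2/3440.065 = 0.637546 rad (36.5287°).
Converting: φ₁ = 1.194992 rad, θ = 3.993313 rad.
sin φ₂ = sin φ₁ cos δ + cos φ₁ sin δ cos θ = (0.930213)(0.803559) + (0.367021)(0.595225)(-0.658689) = 0.603583
φ₂ = asin(0.603583) = 0.647988 rad = 37.127°.
Δλ = atan2( sin θ sin δ cos φ₁ , cos δ − sin φ₁ sin φ₂ ) = atan2(-0.164373, 0.242098) = -0.596459 rad = -34.175°.
λ₂ = λ₁ + Δλ = 53.512°.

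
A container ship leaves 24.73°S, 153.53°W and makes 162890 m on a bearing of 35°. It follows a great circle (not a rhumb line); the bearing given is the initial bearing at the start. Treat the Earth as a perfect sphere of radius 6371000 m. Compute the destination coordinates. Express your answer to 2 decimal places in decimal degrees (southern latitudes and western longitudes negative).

δ = 162890/6371000 = 0.025567 rad (1.4649°).
Start latitude φ₁ = -0.431620 rad; initial bearing θ = 0.610865 rad.
Destination latitude: φ₂ = arcsin( sin φ₁ cos δ + cos φ₁ sin δ cos θ ) = arcsin(-0.399185) = -23.53°.
Then Δλ = atan2(0.013318, 0.832677) = 0.015993 rad, from sin θ sin δ cos φ₁ over cos δ − sin φ₁ sin φ₂.
λ₂ = λ₁ + Δλ = -152.61°.

latitude -23.53°, longitude -152.61°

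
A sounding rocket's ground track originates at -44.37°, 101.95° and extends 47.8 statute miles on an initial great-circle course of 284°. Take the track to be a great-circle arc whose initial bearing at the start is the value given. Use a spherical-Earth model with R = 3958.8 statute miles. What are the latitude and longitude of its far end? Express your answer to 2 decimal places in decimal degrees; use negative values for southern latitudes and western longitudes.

Central angle δ = d/R = 0.012074 rad.
Start latitude φ₁ = -0.774403 rad; initial bearing θ = 4.956735 rad.
sin φ₂ = sin φ₁ cos δ + cos φ₁ sin δ cos θ = (-0.699289)(0.999927) + (0.714839)(0.012074)(0.241922) = -0.697150
φ₂ = asin(-0.697150) = -0.771415 rad = -44.20°.
For the longitude increment, Δλ = atan2( sin θ sin δ cos φ₁, cos δ − sin φ₁ sin φ₂ ) = atan2(-0.008375, 0.512418) = -0.94°.
λ₂ = λ₁ + Δλ = 101.01°.

latitude -44.20°, longitude 101.01°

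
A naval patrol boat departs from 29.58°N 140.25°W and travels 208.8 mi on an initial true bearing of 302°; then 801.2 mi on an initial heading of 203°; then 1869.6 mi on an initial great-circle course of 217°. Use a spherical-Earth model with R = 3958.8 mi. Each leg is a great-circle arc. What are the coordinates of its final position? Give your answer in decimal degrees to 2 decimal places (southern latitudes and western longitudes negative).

Apply the spherical direct solution leg by leg, carrying full precision between legs.
Leg 1: from (29.58°, -140.25°), δ = 208.8/3958.8 = 0.052743 rad, θ = 302° → φ = 31.15°, λ = -143.24°.
Leg 2: from (31.15°, -143.24°), δ = 801.2/3958.8 = 0.202385 rad, θ = 203° → φ = 20.39°, λ = -148.05°.
Leg 3: from (20.39°, -148.05°), δ = 1869.6/3958.8 = 0.472264 rad, θ = 217° → φ = -1.74°, λ = -163.95°.

latitude -1.74°, longitude -163.95°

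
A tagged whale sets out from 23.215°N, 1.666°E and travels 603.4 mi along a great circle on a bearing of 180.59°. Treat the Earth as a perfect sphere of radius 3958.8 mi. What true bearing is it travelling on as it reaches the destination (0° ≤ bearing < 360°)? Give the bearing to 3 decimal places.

final bearing 180.560°

The arc subtends δ = 603.4/3958.8 = 0.152420 rad at the centre.
Start latitude φ₁ = 0.405178 rad; initial bearing θ = 3.151890 rad.
sin φ₂ = sin φ₁ cos δ + cos φ₁ sin δ cos θ = (0.394183)(0.988407) + (0.919032)(0.151830)(-0.999947) = 0.250083
φ₂ = asin(0.250083) = 0.252766 rad = 14.482°.
Then Δλ = atan2(-0.001437, 0.889828) = -0.001615 rad, from sin θ sin δ cos φ₁ over cos δ − sin φ₁ sin φ₂.
λ₂ = λ₁ + Δλ = 1.573°.
The forward bearing on arrival equals the back-azimuth from the destination plus 180°.
Back-azimuth from P₂ (14.482°, 1.573°) to P₁ (23.215°, 1.666°), with Δλ' = λ₁ − λ₂ = 0.093°: atan2( sin Δλ' cos φ₁ , cos φ₂ sin φ₁ − sin φ₂ cos φ₁ cos Δλ' ) = 0.560°.
Final bearing = (0.560° + 180°) mod 360° = 180.560°.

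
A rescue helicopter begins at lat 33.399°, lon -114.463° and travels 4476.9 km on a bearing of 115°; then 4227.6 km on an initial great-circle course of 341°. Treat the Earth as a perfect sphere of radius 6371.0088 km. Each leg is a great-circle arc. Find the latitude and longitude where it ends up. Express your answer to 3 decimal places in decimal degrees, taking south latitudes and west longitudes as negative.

Apply the spherical direct solution leg by leg, carrying full precision between legs.
Leg 1: from (33.399°, -114.463°), δ = 4476.9/6371.0088 = 0.702699 rad, θ = 115° → φ = 11.072°, λ = -77.819°.
Leg 2: from (11.072°, -77.819°), δ = 4227.6/6371.0088 = 0.663568 rad, θ = 341° → φ = 46.288°, λ = -94.688°.

latitude 46.288°, longitude -94.688°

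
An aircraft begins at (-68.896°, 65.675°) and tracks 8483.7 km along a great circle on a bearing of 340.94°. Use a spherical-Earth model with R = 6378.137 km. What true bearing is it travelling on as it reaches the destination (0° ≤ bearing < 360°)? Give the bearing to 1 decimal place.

Central angle δ = d/R = 1.330122 rad.
With φ₁ = -68.896° = -1.202462 rad and θ = 340.94° = 5.950526 rad:
Destination latitude: φ₂ = arcsin( sin φ₁ cos δ + cos φ₁ sin δ cos θ ) = arcsin(0.108143) = 6.208°.
Δλ = atan2( sin θ sin δ cos φ₁ , cos δ − sin φ₁ sin φ₂ ) = atan2(-0.114192, 0.339247) = -0.324692 rad = -18.603°.
Hence λ₂ = 65.675° + -18.603° = 47.072°.
The forward bearing on arrival equals the back-azimuth from the destination plus 180°.
Back-azimuth from P₂ (6.2°, 47.1°) to P₁ (-68.9°, 65.7°), with Δλ' = λ₁ − λ₂ = 18.6°: atan2( sin Δλ' cos φ₁ , cos φ₂ sin φ₁ − sin φ₂ cos φ₁ cos Δλ' ) = 173.2°.
Final bearing = (173.2° + 180°) mod 360° = 353.2°.

final bearing 353.2°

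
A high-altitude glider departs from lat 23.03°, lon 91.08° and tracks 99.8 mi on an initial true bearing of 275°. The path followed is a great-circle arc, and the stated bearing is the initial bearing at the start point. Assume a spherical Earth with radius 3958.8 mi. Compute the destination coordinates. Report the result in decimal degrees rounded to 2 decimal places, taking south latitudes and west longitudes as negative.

δ = 99.8/3958.8 = 0.025210 rad (1.4444°).
Converting: φ₁ = 0.401949 rad, θ = 4.799655 rad.
sin φ₂ = sin φ₁ cos δ + cos φ₁ sin δ cos θ = (0.391213)(0.999682) + (0.920300)(0.025207)(0.087156) = 0.393111
φ₂ = asin(0.393111) = 0.404012 rad = 23.15°.
Δλ = atan2( sin θ sin δ cos φ₁ , cos δ − sin φ₁ sin φ₂ ) = atan2(-0.023110, 0.845892) = -0.027313 rad = -1.56°.
Hence λ₂ = 91.08° + -1.56° = 89.52°.

latitude 23.15°, longitude 89.52°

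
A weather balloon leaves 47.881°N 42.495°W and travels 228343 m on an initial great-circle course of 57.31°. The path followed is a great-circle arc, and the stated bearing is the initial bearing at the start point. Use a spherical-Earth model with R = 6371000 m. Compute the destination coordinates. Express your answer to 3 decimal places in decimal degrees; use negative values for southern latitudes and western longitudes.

Central angle δ = d/R = 0.035841 rad.
With φ₁ = 47.881° = 0.835681 rad and θ = 57.31° = 1.000248 rad:
sin φ₂ = sin φ₁ cos δ + cos φ₁ sin δ cos θ = (0.741753)(0.999358) + (0.670673)(0.035833)(0.540093) = 0.754257
φ₂ = asin(0.754257) = 0.854522 rad = 48.960°.
Then Δλ = atan2(0.020226, 0.439885) = 0.045947 rad, from sin θ sin δ cos φ₁ over cos δ − sin φ₁ sin φ₂.
λ₂ = λ₁ + Δλ = -39.862°.

latitude 48.960°, longitude -39.862°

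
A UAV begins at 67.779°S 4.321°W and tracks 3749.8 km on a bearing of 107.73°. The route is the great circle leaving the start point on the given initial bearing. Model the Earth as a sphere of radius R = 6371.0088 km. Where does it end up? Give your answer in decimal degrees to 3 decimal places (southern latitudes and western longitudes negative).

δ = 3749.8/6371.0088 = 0.588572 rad (33.7227°).
Converting: φ₁ = -1.182967 rad, θ = 1.880243 rad.
sin φ₂ = sin φ₁ cos δ + cos φ₁ sin δ cos θ = (-0.925732)(0.831734) + (0.378180)(0.555174)(-0.304532) = -0.833901
φ₂ = asin(-0.833901) = -0.986139 rad = -56.502°.
For the longitude increment, Δλ = atan2( sin θ sin δ cos φ₁, cos δ − sin φ₁ sin φ₂ ) = atan2(0.199983, 0.059765) = 73.361°.
λ₂ = -4.321° + 73.361° = 69.040°.

latitude -56.502°, longitude 69.040°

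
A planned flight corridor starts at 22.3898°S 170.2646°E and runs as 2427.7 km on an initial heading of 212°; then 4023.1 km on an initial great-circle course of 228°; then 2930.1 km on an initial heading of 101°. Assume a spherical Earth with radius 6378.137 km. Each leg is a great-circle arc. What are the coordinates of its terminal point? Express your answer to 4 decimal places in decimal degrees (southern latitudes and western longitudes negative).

Apply the spherical direct solution leg by leg, carrying full precision between legs.
Leg 1: from (-22.3898°, 170.2646°), δ = 2427.7/6378.137 = 0.380628 rad, θ = 212° → φ = -40.1617°, λ = 155.3367°.
Leg 2: from (-40.1617°, 155.3367°), δ = 4023.1/6378.137 = 0.630764 rad, θ = 228° → φ = -55.3288°, λ = 104.9431°.
Leg 3: from (-55.3288°, 104.9431°), δ = 2930.1/6378.137 = 0.459397 rad, θ = 101° → φ = -51.7475°, λ = 149.6132°.

latitude -51.7475°, longitude 149.6132°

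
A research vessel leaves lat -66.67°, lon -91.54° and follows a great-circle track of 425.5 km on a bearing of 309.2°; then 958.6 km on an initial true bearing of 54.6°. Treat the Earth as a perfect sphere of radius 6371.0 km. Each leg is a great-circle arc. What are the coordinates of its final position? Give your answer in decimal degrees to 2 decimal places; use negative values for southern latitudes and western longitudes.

latitude -58.36°, longitude -84.87°

Apply the spherical direct solution leg by leg, carrying full precision between legs.
Leg 1: from (-66.67°, -91.54°), δ = 425.5/6371 = 0.066787 rad, θ = 309.2° → φ = -64.09°, λ = -98.34°.
Leg 2: from (-64.09°, -98.34°), δ = 958.6/6371 = 0.150463 rad, θ = 54.6° → φ = -58.36°, λ = -84.87°.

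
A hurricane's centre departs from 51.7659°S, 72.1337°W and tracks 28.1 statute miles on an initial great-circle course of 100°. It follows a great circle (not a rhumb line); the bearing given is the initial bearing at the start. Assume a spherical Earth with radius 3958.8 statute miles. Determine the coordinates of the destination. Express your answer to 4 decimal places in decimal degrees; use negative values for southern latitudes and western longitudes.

δ = 28.1/3958.8 = 0.007098 rad (0.4067°).
With φ₁ = -51.7659° = -0.903485 rad and θ = 100° = 1.745329 rad:
Applying the spherical law of cosines for sides, sin φ₂ = sin φ₁ cos δ + cos φ₁ sin δ cos θ = -0.786232, so φ₂ = -51.8347°.
Δλ = atan2( sin θ sin δ cos φ₁ , cos δ − sin φ₁ sin φ₂ ) = atan2(0.004326, 0.382399) = 0.011313 rad = 0.6482°.
Hence λ₂ = -72.1337° + 0.6482° = -71.4855°.

latitude -51.8347°, longitude -71.4855°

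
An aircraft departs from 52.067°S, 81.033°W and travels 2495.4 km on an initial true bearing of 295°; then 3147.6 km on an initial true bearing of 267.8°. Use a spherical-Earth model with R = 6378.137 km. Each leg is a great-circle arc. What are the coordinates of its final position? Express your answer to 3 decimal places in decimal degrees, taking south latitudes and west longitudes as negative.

latitude -34.681°, longitude -142.604°

Apply the spherical direct solution leg by leg, carrying full precision between legs.
Leg 1: from (-52.067°, -81.033°), δ = 2495.4/6378.137 = 0.391243 rad, θ = 295° → φ = -39.054°, λ = -107.460°.
Leg 2: from (-39.054°, -107.460°), δ = 3147.6/6378.137 = 0.493498 rad, θ = 267.8° → φ = -34.681°, λ = -142.604°.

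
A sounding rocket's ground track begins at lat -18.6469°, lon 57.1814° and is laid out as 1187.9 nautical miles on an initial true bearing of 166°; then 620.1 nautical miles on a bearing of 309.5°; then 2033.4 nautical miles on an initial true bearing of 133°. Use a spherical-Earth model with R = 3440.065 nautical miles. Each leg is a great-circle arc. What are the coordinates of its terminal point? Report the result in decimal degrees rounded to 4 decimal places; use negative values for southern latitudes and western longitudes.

Apply the spherical direct solution leg by leg, carrying full precision between legs.
Leg 1: from (-18.6469°, 57.1814°), δ = 1187.9/3440.065 = 0.345313 rad, θ = 166° → φ = -37.7384°, λ = 63.1250°.
Leg 2: from (-37.7384°, 63.1250°), δ = 620.1/3440.065 = 0.180258 rad, θ = 309.5° → φ = -30.7943°, λ = 53.8574°.
Leg 3: from (-30.7943°, 53.8574°), δ = 2033.4/3440.065 = 0.591093 rad, θ = 133° → φ = -48.7263°, λ = 92.0159°.

latitude -48.7263°, longitude 92.0159°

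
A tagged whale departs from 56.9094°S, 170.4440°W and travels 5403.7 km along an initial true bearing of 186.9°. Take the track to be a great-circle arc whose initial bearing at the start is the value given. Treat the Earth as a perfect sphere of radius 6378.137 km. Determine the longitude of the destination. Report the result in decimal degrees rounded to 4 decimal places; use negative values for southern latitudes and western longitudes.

longitude 28.5294°

Central angle δ = d/R = 0.847222 rad.
With φ₁ = -56.9094° = -0.993256 rad and θ = 186.9° = 3.262020 rad:
Destination latitude: φ₂ = arcsin( sin φ₁ cos δ + cos φ₁ sin δ cos θ ) = arcsin(-0.960892) = -73.9233°.
For the longitude increment, Δλ = atan2( sin θ sin δ cos φ₁, cos δ − sin φ₁ sin φ₂ ) = atan2(-0.049156, -0.142976) = -161.0266°.
λ₂ = -170.4440° + -161.0266° = -331.4706°, normalized to (−180°, 180°] → 28.5294°.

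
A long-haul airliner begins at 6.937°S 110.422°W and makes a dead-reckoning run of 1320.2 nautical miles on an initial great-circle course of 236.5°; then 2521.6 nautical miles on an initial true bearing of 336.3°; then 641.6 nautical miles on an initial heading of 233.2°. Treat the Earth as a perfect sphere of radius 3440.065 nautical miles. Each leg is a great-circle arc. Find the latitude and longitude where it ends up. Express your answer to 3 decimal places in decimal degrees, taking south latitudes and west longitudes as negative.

latitude 13.600°, longitude -155.084°

Apply the spherical direct solution leg by leg, carrying full precision between legs.
Leg 1: from (-6.937°, -110.422°), δ = 1320.2/3440.065 = 0.383772 rad, θ = 236.5° → φ = -18.490°, λ = -129.643°.
Leg 2: from (-18.490°, -129.643°), δ = 2521.6/3440.065 = 0.733009 rad, θ = 336.3° → φ = 20.204°, λ = -146.297°.
Leg 3: from (20.204°, -146.297°), δ = 641.6/3440.065 = 0.186508 rad, θ = 233.2° → φ = 13.600°, λ = -155.084°.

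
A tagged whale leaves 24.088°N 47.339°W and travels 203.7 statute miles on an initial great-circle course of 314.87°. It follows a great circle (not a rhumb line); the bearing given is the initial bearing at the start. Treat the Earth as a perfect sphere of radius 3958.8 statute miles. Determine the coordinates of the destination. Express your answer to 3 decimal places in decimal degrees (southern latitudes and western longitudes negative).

latitude 26.150°, longitude -49.666°

Angular distance δ = d/R = 203.7 / 3958.8 = 0.051455 rad.
Start latitude φ₁ = 0.420415 rad; initial bearing θ = 5.495518 rad.
Applying the spherical law of cosines for sides, sin φ₂ = sin φ₁ cos δ + cos φ₁ sin δ cos θ = 0.440725, so φ₂ = 26.150°.
Δλ = atan2( sin θ sin δ cos φ₁ , cos δ − sin φ₁ sin φ₂ ) = atan2(-0.033276, 0.818799) = -0.040618 rad = -2.327°.
λ₂ = λ₁ + Δλ = -49.666°.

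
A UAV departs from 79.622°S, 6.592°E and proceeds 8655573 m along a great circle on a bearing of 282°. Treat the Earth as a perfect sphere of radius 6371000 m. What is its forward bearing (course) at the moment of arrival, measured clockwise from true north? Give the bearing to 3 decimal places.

Central angle δ = d/R = 1.358589 rad.
Start latitude φ₁ = -1.389666 rad; initial bearing θ = 4.921828 rad.
Destination latitude: φ₂ = arcsin( sin φ₁ cos δ + cos φ₁ sin δ cos θ ) = arcsin(-0.170559) = -9.820°.
For the longitude increment, Δλ = atan2( sin θ sin δ cos φ₁, cos δ − sin φ₁ sin φ₂ ) = atan2(-0.172252, 0.042849) = -76.031°.
Hence λ₂ = 6.592° + -76.031° = -69.439°.
The forward bearing on arrival equals the back-azimuth from the destination plus 180°.
Back-azimuth from P₂ (-9.820°, -69.439°) to P₁ (-79.622°, 6.592°), with Δλ' = λ₁ − λ₂ = 76.031°: atan2( sin Δλ' cos φ₁ , cos φ₂ sin φ₁ − sin φ₂ cos φ₁ cos Δλ' ) = 169.699°.
Final bearing = (169.699° + 180°) mod 360° = 349.699°.

final bearing 349.699°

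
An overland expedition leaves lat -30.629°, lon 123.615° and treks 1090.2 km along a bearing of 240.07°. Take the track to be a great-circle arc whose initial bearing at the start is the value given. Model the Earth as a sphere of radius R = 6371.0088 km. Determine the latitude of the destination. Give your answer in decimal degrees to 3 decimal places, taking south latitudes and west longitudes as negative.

latitude -35.110°

Central angle δ = d/R = 0.171119 rad.
Start latitude φ₁ = -0.534577 rad; initial bearing θ = 4.190012 rad.
Applying the spherical law of cosines for sides, sin φ₂ = sin φ₁ cos δ + cos φ₁ sin δ cos θ = -0.575145, so φ₂ = -35.110°.
For the longitude increment, Δλ = atan2( sin θ sin δ cos φ₁, cos δ − sin φ₁ sin φ₂ ) = atan2(-0.126986, 0.692372) = -10.393°.
Hence λ₂ = 123.615° + -10.393° = 113.222°.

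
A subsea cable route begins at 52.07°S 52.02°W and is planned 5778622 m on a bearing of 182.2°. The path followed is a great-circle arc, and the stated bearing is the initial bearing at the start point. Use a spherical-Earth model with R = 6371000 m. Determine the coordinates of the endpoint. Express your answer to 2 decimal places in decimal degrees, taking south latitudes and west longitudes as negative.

The arc subtends δ = 5778622/6371000 = 0.907020 rad at the centre.
With φ₁ = -52.07° = -0.908793 rad and θ = 182.2° = 3.179990 rad:
Applying the spherical law of cosines for sides, sin φ₂ = sin φ₁ cos δ + cos φ₁ sin δ cos θ = -0.969777, so φ₂ = -75.88°.
For the longitude increment, Δλ = atan2( sin θ sin δ cos φ₁, cos δ − sin φ₁ sin φ₂ ) = atan2(-0.018587, -0.148827) = -172.88°.
λ₂ = -52.02° + -172.88° = -224.90°, normalized to (−180°, 180°] → 135.10°.

latitude -75.88°, longitude 135.10°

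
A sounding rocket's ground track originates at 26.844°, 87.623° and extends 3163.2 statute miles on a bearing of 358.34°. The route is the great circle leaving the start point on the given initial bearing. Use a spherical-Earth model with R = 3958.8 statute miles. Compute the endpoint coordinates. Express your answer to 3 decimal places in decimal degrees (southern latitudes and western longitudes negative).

Central angle δ = d/R = 0.799030 rad.
Converting: φ₁ = 0.468516 rad, θ = 6.254213 rad.
Destination latitude: φ₂ = arcsin( sin φ₁ cos δ + cos φ₁ sin δ cos θ ) = arcsin(0.954103) = 72.574°.
Δλ = atan2( sin θ sin δ cos φ₁ , cos δ − sin φ₁ sin φ₂ ) = atan2(-0.018524, 0.266565) = -0.069379 rad = -3.975°.
Hence λ₂ = 87.623° + -3.975° = 83.648°.

latitude 72.574°, longitude 83.648°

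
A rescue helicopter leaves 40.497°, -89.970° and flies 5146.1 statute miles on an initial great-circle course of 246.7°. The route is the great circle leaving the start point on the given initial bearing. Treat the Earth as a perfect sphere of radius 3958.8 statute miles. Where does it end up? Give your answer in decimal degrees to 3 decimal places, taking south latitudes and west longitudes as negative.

latitude -6.664°, longitude -152.966°

Angular distance δ = d/R = 5146.1 / 3958.8 = 1.299914 rad.
With φ₁ = 40.497° = 0.706806 rad and θ = 246.7° = 4.305727 rad:
sin φ₂ = sin φ₁ cos δ + cos φ₁ sin δ cos θ = (0.649408)(0.267582) + (0.760440)(0.963535)(-0.395546) = -0.116051
φ₂ = asin(-0.116051) = -0.116313 rad = -6.664°.
Then Δλ = atan2(-0.672955, 0.342946) = -1.099489 rad, from sin θ sin δ cos φ₁ over cos δ − sin φ₁ sin φ₂.
Hence λ₂ = -89.970° + -62.996° = -152.966°.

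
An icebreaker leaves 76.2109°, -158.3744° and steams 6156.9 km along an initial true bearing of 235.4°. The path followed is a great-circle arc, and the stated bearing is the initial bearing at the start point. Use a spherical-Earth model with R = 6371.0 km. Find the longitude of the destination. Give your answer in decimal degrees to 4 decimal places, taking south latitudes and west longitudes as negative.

longitude 152.6472°

Central angle δ = d/R = 0.966395 rad.
Start latitude φ₁ = 1.330131 rad; initial bearing θ = 4.108505 rad.
sin φ₂ = sin φ₁ cos δ + cos φ₁ sin δ cos θ = (0.971180)(0.568270) + (0.238349)(0.822842)(-0.567844) = 0.440525
φ₂ = asin(0.440525) = 0.456183 rad = 26.1374°.
Then Δλ = atan2(-0.161436, 0.140441) = -0.854835 rad, from sin θ sin δ cos φ₁ over cos δ − sin φ₁ sin φ₂.
λ₂ = -158.3744° + -48.9784° = -207.3528°, normalized to (−180°, 180°] → 152.6472°.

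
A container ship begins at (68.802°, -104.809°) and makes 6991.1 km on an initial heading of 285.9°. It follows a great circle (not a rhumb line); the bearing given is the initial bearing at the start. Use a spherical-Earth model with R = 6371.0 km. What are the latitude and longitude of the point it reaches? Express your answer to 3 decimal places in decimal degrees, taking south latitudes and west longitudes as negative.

The arc subtends δ = 6991.1/6371 = 1.097332 rad at the centre.
Converting: φ₁ = 1.200821 rad, θ = 4.989896 rad.
Applying the spherical law of cosines for sides, sin φ₂ = sin φ₁ cos δ + cos φ₁ sin δ cos θ = 0.513284, so φ₂ = 30.883°.
For the longitude increment, Δλ = atan2( sin θ sin δ cos φ₁, cos δ − sin φ₁ sin φ₂ ) = atan2(-0.309502, -0.022581) = -94.173°.
λ₂ = -104.809° + -94.173° = -198.982°, normalized to (−180°, 180°] → 161.018°.

latitude 30.883°, longitude 161.018°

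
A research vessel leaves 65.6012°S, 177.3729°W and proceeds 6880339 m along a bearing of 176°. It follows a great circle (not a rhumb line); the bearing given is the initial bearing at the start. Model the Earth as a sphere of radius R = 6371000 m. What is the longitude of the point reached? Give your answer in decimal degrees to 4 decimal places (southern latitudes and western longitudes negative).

Central angle δ = d/R = 1.079946 rad.
Start latitude φ₁ = -1.144957 rad; initial bearing θ = 3.071779 rad.
sin φ₂ = sin φ₁ cos δ + cos φ₁ sin δ cos θ = (-0.910692)(0.471376) + (0.413085)(0.881933)(-0.997564) = -0.792704
φ₂ = asin(-0.792704) = -0.915232 rad = -52.4389°.
Δλ = atan2( sin θ sin δ cos φ₁ , cos δ − sin φ₁ sin φ₂ ) = atan2(0.025413, -0.250534) = 3.040502 rad = 174.2079°.
λ₂ = -177.3729° + 174.2079° = -3.1650°.

longitude -3.1650°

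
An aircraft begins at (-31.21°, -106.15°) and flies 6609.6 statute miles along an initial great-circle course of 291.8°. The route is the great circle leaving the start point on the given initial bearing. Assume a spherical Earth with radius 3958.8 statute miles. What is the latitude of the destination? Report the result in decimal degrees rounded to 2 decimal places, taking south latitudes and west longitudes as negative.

Angular distance δ = d/R = 6609.6 / 3958.8 = 1.669597 rad.
Start latitude φ₁ = -0.544717 rad; initial bearing θ = 5.092871 rad.
Applying the spherical law of cosines for sides, sin φ₂ = sin φ₁ cos δ + cos φ₁ sin δ cos θ = 0.367185, so φ₂ = 21.54°.
For the longitude increment, Δλ = atan2( sin θ sin δ cos φ₁, cos δ − sin φ₁ sin φ₂ ) = atan2(-0.790237, 0.091627) = -83.39°.
λ₂ = -106.15° + -83.39° = -189.54°, normalized to (−180°, 180°] → 170.46°.

latitude 21.54°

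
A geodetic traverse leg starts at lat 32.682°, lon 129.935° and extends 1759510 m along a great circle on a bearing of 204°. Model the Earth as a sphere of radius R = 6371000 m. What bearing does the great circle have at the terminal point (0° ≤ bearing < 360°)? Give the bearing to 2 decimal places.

δ = 1759510/6371000 = 0.276175 rad (15.8237°).
Start latitude φ₁ = 0.570409 rad; initial bearing θ = 3.560472 rad.
sin φ₂ = sin φ₁ cos δ + cos φ₁ sin δ cos θ = (0.539976)(0.962106) + (0.841680)(0.272677)(-0.913545) = 0.309848
φ₂ = asin(0.309848) = 0.315034 rad = 18.050°.
For the longitude increment, Δλ = atan2( sin θ sin δ cos φ₁, cos δ − sin φ₁ sin φ₂ ) = atan2(-0.093349, 0.794795) = -6.699°.
Hence λ₂ = 129.935° + -6.699° = 123.236°.
The forward bearing on arrival equals the back-azimuth from the destination plus 180°.
Back-azimuth from P₂ (18.05°, 123.24°) to P₁ (32.68°, 129.94°), with Δλ' = λ₁ − λ₂ = 6.70°: atan2( sin Δλ' cos φ₁ , cos φ₂ sin φ₁ − sin φ₂ cos φ₁ cos Δλ' ) = 21.10°.
Final bearing = (21.10° + 180°) mod 360° = 201.10°.

final bearing 201.10°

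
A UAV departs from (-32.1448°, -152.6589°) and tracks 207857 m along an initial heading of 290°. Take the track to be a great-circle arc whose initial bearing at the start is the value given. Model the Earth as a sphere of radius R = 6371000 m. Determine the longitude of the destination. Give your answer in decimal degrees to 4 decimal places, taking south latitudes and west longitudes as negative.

longitude -154.7189°

Central angle δ = d/R = 0.032625 rad.
Start latitude φ₁ = -0.561033 rad; initial bearing θ = 5.061455 rad.
Destination latitude: φ₂ = arcsin( sin φ₁ cos δ + cos φ₁ sin δ cos θ ) = arcsin(-0.522331) = -31.4888°.
Δλ = atan2( sin θ sin δ cos φ₁ , cos δ − sin φ₁ sin φ₂ ) = atan2(-0.025954, 0.721556) = -0.035954 rad = -2.0600°.
λ₂ = λ₁ + Δλ = -154.7189°.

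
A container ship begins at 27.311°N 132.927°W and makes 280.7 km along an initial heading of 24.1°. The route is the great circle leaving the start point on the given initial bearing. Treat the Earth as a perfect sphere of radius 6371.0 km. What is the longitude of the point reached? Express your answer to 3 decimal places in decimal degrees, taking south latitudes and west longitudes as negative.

δ = 280.7/6371 = 0.044059 rad (2.5244°).
With φ₁ = 27.311° = 0.476667 rad and θ = 24.1° = 0.420624 rad:
sin φ₂ = sin φ₁ cos δ + cos φ₁ sin δ cos θ = (0.458820)(0.999030) + (0.888529)(0.044045)(0.912834) = 0.494099
φ₂ = asin(0.494099) = 0.516798 rad = 29.610°.
For the longitude increment, Δλ = atan2( sin θ sin δ cos φ₁, cos δ − sin φ₁ sin φ₂ ) = atan2(0.015980, 0.772327) = 1.185°.
λ₂ = λ₁ + Δλ = -131.742°.

longitude -131.742°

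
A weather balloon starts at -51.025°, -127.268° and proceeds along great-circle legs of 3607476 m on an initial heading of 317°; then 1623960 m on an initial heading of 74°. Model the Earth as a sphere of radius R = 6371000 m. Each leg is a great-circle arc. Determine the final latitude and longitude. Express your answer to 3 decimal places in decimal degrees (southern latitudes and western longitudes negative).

Apply the spherical direct solution leg by leg, carrying full precision between legs.
Leg 1: from (-51.025°, -127.268°), δ = 3607476/6371000 = 0.566234 rad, θ = 317° → φ = -24.162°, λ = -150.908°.
Leg 2: from (-24.162°, -150.908°), δ = 1623960/6371000 = 0.254899 rad, θ = 74° → φ = -19.431°, λ = -136.015°.

latitude -19.431°, longitude -136.015°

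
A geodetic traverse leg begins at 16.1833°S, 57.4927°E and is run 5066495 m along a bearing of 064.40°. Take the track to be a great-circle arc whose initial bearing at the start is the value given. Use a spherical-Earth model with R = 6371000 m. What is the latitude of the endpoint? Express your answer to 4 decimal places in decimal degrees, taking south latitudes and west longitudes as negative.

latitude 5.8065°

Central angle δ = d/R = 0.795243 rad.
Converting: φ₁ = -0.282452 rad, θ = 1.123992 rad.
sin φ₂ = sin φ₁ cos δ + cos φ₁ sin δ cos θ = (-0.278711)(0.700111) + (0.960375)(0.714034)(0.432086) = 0.101170
φ₂ = asin(0.101170) = 0.101343 rad = 5.8065°.
Δλ = atan2( sin θ sin δ cos φ₁ , cos δ − sin φ₁ sin φ₂ ) = atan2(0.618423, 0.728308) = 0.703984 rad = 40.3353°.
Hence λ₂ = 57.4927° + 40.3353° = 97.8280°.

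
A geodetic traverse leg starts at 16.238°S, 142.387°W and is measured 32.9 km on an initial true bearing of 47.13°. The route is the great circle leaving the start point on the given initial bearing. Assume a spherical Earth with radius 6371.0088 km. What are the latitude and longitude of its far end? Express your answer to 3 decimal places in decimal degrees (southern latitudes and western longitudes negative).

latitude -16.037°, longitude -142.161°

δ = 32.9/6371.0088 = 0.005164 rad (0.2959°).
With φ₁ = -16.238° = -0.283407 rad and θ = 47.13° = 0.822574 rad:
sin φ₂ = sin φ₁ cos δ + cos φ₁ sin δ cos θ = (-0.279628)(0.999987) + (0.960108)(0.005164)(0.680337) = -0.276251
φ₂ = asin(-0.276251) = -0.279891 rad = -16.037°.
For the longitude increment, Δλ = atan2( sin θ sin δ cos φ₁, cos δ − sin φ₁ sin φ₂ ) = atan2(0.003634, 0.922739) = 0.226°.
λ₂ = -142.387° + 0.226° = -142.161°.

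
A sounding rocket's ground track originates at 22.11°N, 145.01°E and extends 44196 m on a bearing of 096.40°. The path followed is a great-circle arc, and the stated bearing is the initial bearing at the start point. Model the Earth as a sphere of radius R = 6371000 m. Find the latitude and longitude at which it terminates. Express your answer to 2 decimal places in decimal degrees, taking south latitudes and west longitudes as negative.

Central angle δ = d/R = 0.006937 rad.
Converting: φ₁ = 0.385892 rad, θ = 1.682497 rad.
sin φ₂ = sin φ₁ cos δ + cos φ₁ sin δ cos θ = (0.376386)(0.999976) + (0.926463)(0.006937)(-0.111469) = 0.375661
φ₂ = asin(0.375661) = 0.385109 rad = 22.07°.
Then Δλ = atan2(0.006387, 0.858583) = 0.007439 rad, from sin θ sin δ cos φ₁ over cos δ − sin φ₁ sin φ₂.
Hence λ₂ = 145.01° + 0.43° = 145.44°.

latitude 22.07°, longitude 145.44°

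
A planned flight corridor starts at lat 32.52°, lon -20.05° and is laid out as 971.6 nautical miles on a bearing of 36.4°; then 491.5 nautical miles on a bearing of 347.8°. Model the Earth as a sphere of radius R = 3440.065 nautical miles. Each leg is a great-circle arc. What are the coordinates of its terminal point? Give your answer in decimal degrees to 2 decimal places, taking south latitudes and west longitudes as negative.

latitude 52.83°, longitude -9.41°

Apply the spherical direct solution leg by leg, carrying full precision between legs.
Leg 1: from (32.52°, -20.05°), δ = 971.6/3440.065 = 0.282437 rad, θ = 36.4° → φ = 44.87°, λ = -6.56°.
Leg 2: from (44.87°, -6.56°), δ = 491.5/3440.065 = 0.142875 rad, θ = 347.8° → φ = 52.83°, λ = -9.41°.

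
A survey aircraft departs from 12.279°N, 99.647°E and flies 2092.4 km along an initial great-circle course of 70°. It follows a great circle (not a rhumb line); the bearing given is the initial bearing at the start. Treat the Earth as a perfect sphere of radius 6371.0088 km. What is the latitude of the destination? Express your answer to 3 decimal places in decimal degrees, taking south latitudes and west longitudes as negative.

Angular distance δ = d/R = 2092.4 / 6371.0088 = 0.328425 rad.
With φ₁ = 12.279° = 0.214309 rad and θ = 70° = 1.221730 rad:
Destination latitude: φ₂ = arcsin( sin φ₁ cos δ + cos φ₁ sin δ cos θ ) = arcsin(0.309101) = 18.005°.
For the longitude increment, Δλ = atan2( sin θ sin δ cos φ₁, cos δ − sin φ₁ sin φ₂ ) = atan2(0.296167, 0.880814) = 18.585°.
λ₂ = 99.647° + 18.585° = 118.232°.

latitude 18.005°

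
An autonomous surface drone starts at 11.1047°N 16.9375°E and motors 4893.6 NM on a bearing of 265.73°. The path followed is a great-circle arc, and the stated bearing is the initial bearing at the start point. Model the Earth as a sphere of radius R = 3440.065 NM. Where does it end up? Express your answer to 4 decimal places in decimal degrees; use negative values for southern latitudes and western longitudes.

latitude -2.5109°, longitude -63.8967°

δ = 4893.6/3440.065 = 1.422531 rad (81.5050°).
Converting: φ₁ = 0.193814 rad, θ = 4.637863 rad.
Destination latitude: φ₂ = arcsin( sin φ₁ cos δ + cos φ₁ sin δ cos θ ) = arcsin(-0.043809) = -2.5109°.
For the longitude increment, Δλ = atan2( sin θ sin δ cos φ₁, cos δ − sin φ₁ sin φ₂ ) = atan2(-0.967817, 0.156160) = -80.8342°.
λ₂ = λ₁ + Δλ = -63.8967°.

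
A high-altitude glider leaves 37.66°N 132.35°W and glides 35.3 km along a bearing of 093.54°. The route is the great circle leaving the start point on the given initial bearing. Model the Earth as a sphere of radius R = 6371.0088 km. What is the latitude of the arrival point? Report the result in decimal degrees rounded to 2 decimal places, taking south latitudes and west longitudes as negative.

Angular distance δ = d/R = 35.3 / 6371.0088 = 0.005541 rad.
Start latitude φ₁ = 0.657291 rad; initial bearing θ = 1.632581 rad.
Destination latitude: φ₂ = arcsin( sin φ₁ cos δ + cos φ₁ sin δ cos θ ) = arcsin(0.610694) = 37.64°.
Δλ = atan2( sin θ sin δ cos φ₁ , cos δ − sin φ₁ sin φ₂ ) = atan2(0.004378, 0.626866) = 0.006984 rad = 0.40°.
Hence λ₂ = -132.35° + 0.40° = -131.95°.

latitude 37.64°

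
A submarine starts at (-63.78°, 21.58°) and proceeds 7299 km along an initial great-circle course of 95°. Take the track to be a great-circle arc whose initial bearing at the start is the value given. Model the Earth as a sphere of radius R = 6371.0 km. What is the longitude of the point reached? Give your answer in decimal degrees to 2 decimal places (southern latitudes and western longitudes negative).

Central angle δ = d/R = 1.145660 rad.
With φ₁ = -63.78° = -1.113171 rad and θ = 95° = 1.658063 rad:
sin φ₂ = sin φ₁ cos δ + cos φ₁ sin δ cos θ = (-0.897104)(0.412445) + (0.441819)(0.910983)(-0.087156) = -0.405085
φ₂ = asin(-0.405085) = -0.417072 rad = -23.90°.
Then Δλ = atan2(0.400958, 0.049041) = 1.449091 rad, from sin θ sin δ cos φ₁ over cos δ − sin φ₁ sin φ₂.
λ₂ = λ₁ + Δλ = 104.61°.

longitude 104.61°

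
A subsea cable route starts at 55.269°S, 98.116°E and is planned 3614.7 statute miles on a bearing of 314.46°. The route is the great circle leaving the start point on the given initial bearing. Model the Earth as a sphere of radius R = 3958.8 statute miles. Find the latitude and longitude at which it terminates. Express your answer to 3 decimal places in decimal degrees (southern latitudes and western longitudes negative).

latitude -10.754°, longitude 63.020°

Central angle δ = d/R = 0.913080 rad.
With φ₁ = -55.269° = -0.964626 rad and θ = 314.46° = 5.488362 rad:
sin φ₂ = sin φ₁ cos δ + cos φ₁ sin δ cos θ = (-0.821836)(0.611311) + (0.569724)(0.791390)(0.700411) = -0.186600
φ₂ = asin(-0.186600) = -0.187701 rad = -10.754°.
For the longitude increment, Δλ = atan2( sin θ sin δ cos φ₁, cos δ − sin φ₁ sin φ₂ ) = atan2(-0.321807, 0.457957) = -35.096°.
Hence λ₂ = 98.116° + -35.096° = 63.020°.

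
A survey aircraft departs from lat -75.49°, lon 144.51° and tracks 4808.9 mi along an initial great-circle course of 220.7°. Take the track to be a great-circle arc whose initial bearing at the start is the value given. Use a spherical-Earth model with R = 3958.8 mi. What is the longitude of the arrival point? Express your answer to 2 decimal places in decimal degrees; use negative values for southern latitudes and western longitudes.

longitude 10.01°

Angular distance δ = d/R = 4808.9 / 3958.8 = 1.214737 rad.
Converting: φ₁ = -1.317549 rad, θ = 3.851942 rad.
Destination latitude: φ₂ = arcsin( sin φ₁ cos δ + cos φ₁ sin δ cos θ ) = arcsin(-0.515501) = -31.03°.
Δλ = atan2( sin θ sin δ cos φ₁ , cos δ − sin φ₁ sin φ₂ ) = atan2(-0.153135, -0.150475) = -2.347433 rad = -134.50°.
λ₂ = 144.51° + -134.50° = 10.01°.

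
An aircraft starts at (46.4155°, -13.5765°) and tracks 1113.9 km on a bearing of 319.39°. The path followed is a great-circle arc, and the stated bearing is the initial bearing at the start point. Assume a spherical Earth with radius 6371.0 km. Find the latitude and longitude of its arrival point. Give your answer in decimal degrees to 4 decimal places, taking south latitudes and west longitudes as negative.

latitude 53.5482°, longitude -24.5624°

δ = 1113.9/6371 = 0.174839 rad (10.0175°).
With φ₁ = 46.4155° = 0.810103 rad and θ = 319.39° = 5.574407 rad:
Applying the spherical law of cosines for sides, sin φ₂ = sin φ₁ cos δ + cos φ₁ sin δ cos θ = 0.804357, so φ₂ = 53.5482°.
For the longitude increment, Δλ = atan2( sin θ sin δ cos φ₁, cos δ − sin φ₁ sin φ₂ ) = atan2(-0.078060, 0.402112) = -10.9859°.
λ₂ = λ₁ + Δλ = -24.5624°.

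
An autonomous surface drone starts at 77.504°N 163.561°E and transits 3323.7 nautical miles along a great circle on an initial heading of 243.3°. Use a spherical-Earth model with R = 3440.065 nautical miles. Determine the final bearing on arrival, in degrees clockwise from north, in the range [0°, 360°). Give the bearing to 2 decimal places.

Central angle δ = d/R = 0.966174 rad.
Start latitude φ₁ = 1.352700 rad; initial bearing θ = 4.246386 rad.
sin φ₂ = sin φ₁ cos δ + cos φ₁ sin δ cos θ = (0.976311)(0.568452) + (0.216371)(0.822717)(-0.449319) = 0.475001
φ₂ = asin(0.475001) = 0.494966 rad = 28.359°.
For the longitude increment, Δλ = atan2( sin θ sin δ cos φ₁, cos δ − sin φ₁ sin φ₂ ) = atan2(-0.159031, 0.104703) = -56.640°.
Hence λ₂ = 163.561° + -56.640° = 106.921°.
The forward bearing on arrival equals the back-azimuth from the destination plus 180°.
Back-azimuth from P₂ (28.36°, 106.92°) to P₁ (77.50°, 163.56°), with Δλ' = λ₁ − λ₂ = 56.64°: atan2( sin Δλ' cos φ₁ , cos φ₂ sin φ₁ − sin φ₂ cos φ₁ cos Δλ' ) = 12.69°.
Final bearing = (12.69° + 180°) mod 360° = 192.69°.

final bearing 192.69°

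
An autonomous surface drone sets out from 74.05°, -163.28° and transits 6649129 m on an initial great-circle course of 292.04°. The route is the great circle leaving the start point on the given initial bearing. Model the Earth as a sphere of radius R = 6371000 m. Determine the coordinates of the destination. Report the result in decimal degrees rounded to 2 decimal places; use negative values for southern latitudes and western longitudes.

latitude 34.95°, longitude 94.49°

Angular distance δ = d/R = 6649129 / 6371000 = 1.043655 rad.
Converting: φ₁ = 1.292416 rad, θ = 5.097060 rad.
sin φ₂ = sin φ₁ cos δ + cos φ₁ sin δ cos θ = (0.961502)(0.503064) + (0.274798)(0.864249)(0.375254) = 0.572818
φ₂ = asin(0.572818) = 0.609940 rad = 34.95°.
Δλ = atan2( sin θ sin δ cos φ₁ , cos δ − sin φ₁ sin φ₂ ) = atan2(-0.220139, -0.047701) = -1.784184 rad = -102.23°.
λ₂ = -163.28° + -102.23° = -265.51°, normalized to (−180°, 180°] → 94.49°.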